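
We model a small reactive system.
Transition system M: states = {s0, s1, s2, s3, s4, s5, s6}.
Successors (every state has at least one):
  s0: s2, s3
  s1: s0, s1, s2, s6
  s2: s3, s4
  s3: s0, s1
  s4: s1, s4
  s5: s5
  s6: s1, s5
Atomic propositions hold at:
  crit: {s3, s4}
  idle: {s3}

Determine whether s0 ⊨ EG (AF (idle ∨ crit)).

Sat(idle ∨ crit) = {s3, s4}
AF (idle ∨ crit): least fixpoint, start Z0 = {s3, s4}, add states with every successor in Z. Z1 = {s2, s3, s4}; Z2 = {s0, s2, s3, s4}; fixed.
Sat(AF (idle ∨ crit)) = {s0, s2, s3, s4}
EG (AF (idle ∨ crit)): greatest fixpoint, start Z0 = {s0, s2, s3, s4}, keep only states in Sat with some successor in Z. Already a fixed point.
Sat(EG (AF (idle ∨ crit))) = {s0, s2, s3, s4}
s0 ∈ Sat(EG (AF (idle ∨ crit))) = {s0, s2, s3, s4}, so the formula holds at s0.

Yes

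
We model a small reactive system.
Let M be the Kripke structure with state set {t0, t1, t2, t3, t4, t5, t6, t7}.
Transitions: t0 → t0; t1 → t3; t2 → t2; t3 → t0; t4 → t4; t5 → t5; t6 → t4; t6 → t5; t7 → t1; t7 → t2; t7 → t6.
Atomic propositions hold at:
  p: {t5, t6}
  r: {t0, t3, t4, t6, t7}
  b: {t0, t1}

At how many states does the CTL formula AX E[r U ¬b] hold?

5

Sat(¬b) = {t2, t3, t4, t5, t6, t7}
E[r U ¬b]: least fixpoint, start Z0 = Sat(¬b) = {t2, t3, t4, t5, t6, t7}, add states in Sat(r) with some successor in Z. Already a fixed point.
Sat(E[r U ¬b]) = {t2, t3, t4, t5, t6, t7}
Sat(AX E[r U ¬b]) = {s : every successor in {t2, t3, t4, t5, t6, t7}} = {t1, t2, t4, t5, t6}
|Sat(AX E[r U ¬b])| = |{t1, t2, t4, t5, t6}| = 5.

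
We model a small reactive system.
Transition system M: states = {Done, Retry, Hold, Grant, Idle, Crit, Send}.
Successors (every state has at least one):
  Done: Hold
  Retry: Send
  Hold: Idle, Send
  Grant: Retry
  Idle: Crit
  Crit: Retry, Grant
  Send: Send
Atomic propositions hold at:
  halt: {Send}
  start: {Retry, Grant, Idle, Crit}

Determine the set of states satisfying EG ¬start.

Sat(¬start) = {Done, Hold, Send}
EG ¬start: greatest fixpoint, start Z0 = {Done, Hold, Send}, keep only states in Sat with some successor in Z. Already a fixed point.
Sat(EG ¬start) = {Done, Hold, Send}

{Done, Hold, Send}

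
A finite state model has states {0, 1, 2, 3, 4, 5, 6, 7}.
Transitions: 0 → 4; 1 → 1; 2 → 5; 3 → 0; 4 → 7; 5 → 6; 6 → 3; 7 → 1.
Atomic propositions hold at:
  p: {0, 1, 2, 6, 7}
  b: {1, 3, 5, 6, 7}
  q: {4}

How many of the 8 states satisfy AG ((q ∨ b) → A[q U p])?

4

Sat(q ∨ b) = {1, 3, 4, 5, 6, 7}
A[q U p]: least fixpoint, start Z0 = Sat(p) = {0, 1, 2, 6, 7}, add states in Sat(q) with every successor in Z. Z1 = {0, 1, 2, 4, 6, 7}; fixed.
Sat(A[q U p]) = {0, 1, 2, 4, 6, 7}
Sat((q ∨ b) → A[q U p]) = {0, 1, 2, 4, 6, 7}
AG ((q ∨ b) → A[q U p]): greatest fixpoint, start Z0 = {0, 1, 2, 4, 6, 7}, keep only states in Sat with every successor in Z. Z1 = {0, 1, 4, 7}; fixed.
Sat(AG ((q ∨ b) → A[q U p])) = {0, 1, 4, 7}
|Sat(AG ((q ∨ b) → A[q U p]))| = |{0, 1, 4, 7}| = 4.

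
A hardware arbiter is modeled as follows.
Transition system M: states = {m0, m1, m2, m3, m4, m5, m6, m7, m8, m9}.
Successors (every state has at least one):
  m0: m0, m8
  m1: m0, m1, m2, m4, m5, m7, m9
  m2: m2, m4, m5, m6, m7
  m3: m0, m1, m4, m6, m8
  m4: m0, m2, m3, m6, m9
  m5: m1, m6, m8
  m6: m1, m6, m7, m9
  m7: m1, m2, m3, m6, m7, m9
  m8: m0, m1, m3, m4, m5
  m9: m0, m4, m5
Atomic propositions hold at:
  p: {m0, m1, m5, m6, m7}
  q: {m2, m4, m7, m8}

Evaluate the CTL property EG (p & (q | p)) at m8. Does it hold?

Sat(q | p) = {m0, m1, m2, m4, m5, m6, m7, m8}
Sat(p & (q | p)) = {m0, m1, m5, m6, m7}
EG (p & (q | p)): greatest fixpoint, start Z0 = {m0, m1, m5, m6, m7}, keep only states in Sat with some successor in Z. Already a fixed point.
Sat(EG (p & (q | p))) = {m0, m1, m5, m6, m7}
m8 ∉ Sat(EG (p & (q | p))) = {m0, m1, m5, m6, m7}, so the formula does not hold at m8.

No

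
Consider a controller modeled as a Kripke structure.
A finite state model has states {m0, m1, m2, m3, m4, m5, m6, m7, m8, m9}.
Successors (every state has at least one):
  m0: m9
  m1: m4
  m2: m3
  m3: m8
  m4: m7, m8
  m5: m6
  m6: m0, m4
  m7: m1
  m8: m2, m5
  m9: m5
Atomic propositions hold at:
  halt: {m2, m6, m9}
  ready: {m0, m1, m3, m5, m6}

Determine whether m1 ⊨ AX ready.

No

Sat(AX ready) = {s : every successor in {m0, m1, m3, m5, m6}} = {m2, m5, m7, m9}
m1 ∉ Sat(AX ready) = {m2, m5, m7, m9}, so the formula does not hold at m1.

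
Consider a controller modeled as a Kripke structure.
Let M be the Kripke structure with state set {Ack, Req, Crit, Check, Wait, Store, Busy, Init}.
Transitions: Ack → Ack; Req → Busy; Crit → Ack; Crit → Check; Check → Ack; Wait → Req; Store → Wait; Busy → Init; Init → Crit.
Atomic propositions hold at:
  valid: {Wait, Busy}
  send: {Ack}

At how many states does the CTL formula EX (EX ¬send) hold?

5

Sat(¬send) = {Req, Crit, Check, Wait, Store, Busy, Init}
Sat(EX ¬send) = {s : some successor in {Req, Crit, Check, Wait, Store, Busy, Init}} = {Req, Crit, Wait, Store, Busy, Init}
Sat(EX (EX ¬send)) = {s : some successor in {Req, Crit, Wait, Store, Busy, Init}} = {Req, Wait, Store, Busy, Init}
|Sat(EX (EX ¬send))| = |{Req, Wait, Store, Busy, Init}| = 5.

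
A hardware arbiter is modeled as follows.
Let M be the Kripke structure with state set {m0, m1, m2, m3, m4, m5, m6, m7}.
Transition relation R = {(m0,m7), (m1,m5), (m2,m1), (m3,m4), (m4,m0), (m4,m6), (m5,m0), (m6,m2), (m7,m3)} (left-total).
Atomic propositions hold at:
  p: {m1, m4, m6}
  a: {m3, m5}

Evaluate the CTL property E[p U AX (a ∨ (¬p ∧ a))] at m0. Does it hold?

Sat(¬p) = {m0, m2, m3, m5, m7}
Sat(¬p ∧ a) = {m3, m5}
Sat(a ∨ (¬p ∧ a)) = {m3, m5}
Sat(AX (a ∨ (¬p ∧ a))) = {s : every successor in {m3, m5}} = {m1, m7}
E[p U AX (a ∨ (¬p ∧ a))]: least fixpoint, start Z0 = Sat(AX (a ∨ (¬p ∧ a))) = {m1, m7}, add states in Sat(p) with some successor in Z. Already a fixed point.
Sat(E[p U AX (a ∨ (¬p ∧ a))]) = {m1, m7}
m0 ∉ Sat(E[p U AX (a ∨ (¬p ∧ a))]) = {m1, m7}, so the formula does not hold at m0.

No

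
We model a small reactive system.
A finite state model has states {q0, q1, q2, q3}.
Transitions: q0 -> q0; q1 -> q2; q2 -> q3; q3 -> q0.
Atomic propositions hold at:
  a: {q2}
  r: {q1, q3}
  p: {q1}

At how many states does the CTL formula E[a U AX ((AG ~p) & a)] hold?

1

Sat(~p) = {q0, q2, q3}
AG ~p: greatest fixpoint, start Z0 = {q0, q2, q3}, keep only states in Sat with every successor in Z. Already a fixed point.
Sat(AG ~p) = {q0, q2, q3}
Sat((AG ~p) & a) = {q2}
Sat(AX ((AG ~p) & a)) = {s : every successor in {q2}} = {q1}
E[a U AX ((AG ~p) & a)]: least fixpoint, start Z0 = Sat(AX ((AG ~p) & a)) = {q1}, add states in Sat(a) with some successor in Z. Already a fixed point.
Sat(E[a U AX ((AG ~p) & a)]) = {q1}
|Sat(E[a U AX ((AG ~p) & a)])| = |{q1}| = 1.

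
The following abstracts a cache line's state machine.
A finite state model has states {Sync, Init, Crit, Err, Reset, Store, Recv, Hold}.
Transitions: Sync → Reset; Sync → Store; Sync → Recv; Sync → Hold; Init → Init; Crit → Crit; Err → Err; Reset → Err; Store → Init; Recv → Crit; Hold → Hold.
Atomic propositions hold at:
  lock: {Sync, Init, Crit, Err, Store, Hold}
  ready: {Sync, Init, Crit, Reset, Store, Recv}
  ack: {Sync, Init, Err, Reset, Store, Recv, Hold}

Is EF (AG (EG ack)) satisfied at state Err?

EG ack: greatest fixpoint, start Z0 = {Sync, Init, Err, Reset, Store, Recv, Hold}, keep only states in Sat with some successor in Z. Z1 = {Sync, Init, Err, Reset, Store, Hold}; fixed.
Sat(EG ack) = {Sync, Init, Err, Reset, Store, Hold}
AG (EG ack): greatest fixpoint, start Z0 = {Sync, Init, Err, Reset, Store, Hold}, keep only states in Sat with every successor in Z. Z1 = {Init, Err, Reset, Store, Hold}; fixed.
Sat(AG (EG ack)) = {Init, Err, Reset, Store, Hold}
EF (AG (EG ack)): least fixpoint, start Z0 = {Init, Err, Reset, Store, Hold}, add states with some successor in Z. Z1 = {Sync, Init, Err, Reset, Store, Hold}; fixed.
Sat(EF (AG (EG ack))) = {Sync, Init, Err, Reset, Store, Hold}
Err ∈ Sat(EF (AG (EG ack))) = {Sync, Init, Err, Reset, Store, Hold}, so the formula holds at Err.

Yes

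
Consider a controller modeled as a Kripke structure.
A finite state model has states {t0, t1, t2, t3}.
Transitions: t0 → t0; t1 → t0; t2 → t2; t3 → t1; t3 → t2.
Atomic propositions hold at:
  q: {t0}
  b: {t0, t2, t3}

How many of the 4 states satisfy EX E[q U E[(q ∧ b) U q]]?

Sat(q ∧ b) = {t0}
E[(q ∧ b) U q]: least fixpoint, start Z0 = Sat(q) = {t0}, add states in Sat(q ∧ b) with some successor in Z. Already a fixed point.
Sat(E[(q ∧ b) U q]) = {t0}
E[q U E[(q ∧ b) U q]]: least fixpoint, start Z0 = Sat(E[(q ∧ b) U q]) = {t0}, add states in Sat(q) with some successor in Z. Already a fixed point.
Sat(E[q U E[(q ∧ b) U q]]) = {t0}
Sat(EX E[q U E[(q ∧ b) U q]]) = {s : some successor in {t0}} = {t0, t1}
|Sat(EX E[q U E[(q ∧ b) U q]])| = |{t0, t1}| = 2.

2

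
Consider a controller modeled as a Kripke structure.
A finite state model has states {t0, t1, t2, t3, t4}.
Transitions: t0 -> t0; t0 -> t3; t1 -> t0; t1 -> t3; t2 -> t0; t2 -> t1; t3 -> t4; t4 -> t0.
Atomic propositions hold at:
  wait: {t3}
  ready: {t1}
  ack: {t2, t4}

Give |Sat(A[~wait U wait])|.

Sat(~wait) = {t0, t1, t2, t4}
A[~wait U wait]: least fixpoint, start Z0 = Sat(wait) = {t3}, add states in Sat(~wait) with every successor in Z. Already a fixed point.
Sat(A[~wait U wait]) = {t3}
|Sat(A[~wait U wait])| = |{t3}| = 1.

1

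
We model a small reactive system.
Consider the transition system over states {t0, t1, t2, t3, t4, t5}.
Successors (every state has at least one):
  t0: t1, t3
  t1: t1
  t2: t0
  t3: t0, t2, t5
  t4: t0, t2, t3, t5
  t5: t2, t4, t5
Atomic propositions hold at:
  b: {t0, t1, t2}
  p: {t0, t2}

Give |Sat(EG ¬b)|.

Sat(¬b) = {t3, t4, t5}
EG ¬b: greatest fixpoint, start Z0 = {t3, t4, t5}, keep only states in Sat with some successor in Z. Already a fixed point.
Sat(EG ¬b) = {t3, t4, t5}
|Sat(EG ¬b)| = |{t3, t4, t5}| = 3.

3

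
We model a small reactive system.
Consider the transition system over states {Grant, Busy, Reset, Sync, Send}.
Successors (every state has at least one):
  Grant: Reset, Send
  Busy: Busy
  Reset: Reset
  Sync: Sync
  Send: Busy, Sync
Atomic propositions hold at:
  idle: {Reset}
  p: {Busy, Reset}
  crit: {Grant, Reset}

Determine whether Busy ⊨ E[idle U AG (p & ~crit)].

Sat(~crit) = {Busy, Sync, Send}
Sat(p & ~crit) = {Busy}
AG (p & ~crit): greatest fixpoint, start Z0 = {Busy}, keep only states in Sat with every successor in Z. Already a fixed point.
Sat(AG (p & ~crit)) = {Busy}
E[idle U AG (p & ~crit)]: least fixpoint, start Z0 = Sat(AG (p & ~crit)) = {Busy}, add states in Sat(idle) with some successor in Z. Already a fixed point.
Sat(E[idle U AG (p & ~crit)]) = {Busy}
Busy ∈ Sat(E[idle U AG (p & ~crit)]) = {Busy}, so the formula holds at Busy.

Yes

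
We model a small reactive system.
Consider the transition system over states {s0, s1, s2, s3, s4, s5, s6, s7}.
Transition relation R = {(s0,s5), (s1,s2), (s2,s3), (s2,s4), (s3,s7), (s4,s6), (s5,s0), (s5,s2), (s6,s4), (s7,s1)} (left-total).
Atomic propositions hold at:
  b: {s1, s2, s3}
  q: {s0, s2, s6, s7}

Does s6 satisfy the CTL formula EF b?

EF b: least fixpoint, start Z0 = {s1, s2, s3}, add states with some successor in Z. Z1 = {s1, s2, s3, s5, s7}; Z2 = {s0, s1, s2, s3, s5, s7}; fixed.
Sat(EF b) = {s0, s1, s2, s3, s5, s7}
s6 ∉ Sat(EF b) = {s0, s1, s2, s3, s5, s7}, so the formula does not hold at s6.

No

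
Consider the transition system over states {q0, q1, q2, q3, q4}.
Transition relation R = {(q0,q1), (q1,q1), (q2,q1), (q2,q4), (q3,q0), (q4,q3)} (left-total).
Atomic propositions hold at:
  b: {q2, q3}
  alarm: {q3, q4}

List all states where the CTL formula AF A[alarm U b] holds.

A[alarm U b]: least fixpoint, start Z0 = Sat(b) = {q2, q3}, add states in Sat(alarm) with every successor in Z. Z1 = {q2, q3, q4}; fixed.
Sat(A[alarm U b]) = {q2, q3, q4}
AF A[alarm U b]: least fixpoint, start Z0 = {q2, q3, q4}, add states with every successor in Z. Already a fixed point.
Sat(AF A[alarm U b]) = {q2, q3, q4}

{q2, q3, q4}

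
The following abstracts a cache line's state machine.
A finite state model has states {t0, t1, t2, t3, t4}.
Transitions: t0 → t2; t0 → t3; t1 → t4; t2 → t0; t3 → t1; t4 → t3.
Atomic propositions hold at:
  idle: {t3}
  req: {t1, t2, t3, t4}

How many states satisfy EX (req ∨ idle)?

4

Sat(req ∨ idle) = {t1, t2, t3, t4}
Sat(EX (req ∨ idle)) = {s : some successor in {t1, t2, t3, t4}} = {t0, t1, t3, t4}
|Sat(EX (req ∨ idle))| = |{t0, t1, t3, t4}| = 4.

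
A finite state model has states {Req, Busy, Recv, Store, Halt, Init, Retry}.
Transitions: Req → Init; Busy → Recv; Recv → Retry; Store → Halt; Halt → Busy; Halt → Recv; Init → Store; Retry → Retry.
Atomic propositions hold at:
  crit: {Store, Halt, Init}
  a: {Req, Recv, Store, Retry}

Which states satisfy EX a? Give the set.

{Busy, Recv, Halt, Init, Retry}

Sat(EX a) = {s : some successor in {Req, Recv, Store, Retry}} = {Busy, Recv, Halt, Init, Retry}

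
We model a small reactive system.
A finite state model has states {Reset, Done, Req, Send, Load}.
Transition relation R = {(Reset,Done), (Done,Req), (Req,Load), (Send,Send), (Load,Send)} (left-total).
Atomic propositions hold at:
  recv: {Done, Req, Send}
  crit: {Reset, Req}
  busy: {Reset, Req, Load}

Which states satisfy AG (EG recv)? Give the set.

{Send}

EG recv: greatest fixpoint, start Z0 = {Done, Req, Send}, keep only states in Sat with some successor in Z. Z1 = {Done, Send}; Z2 = {Send}; fixed.
Sat(EG recv) = {Send}
AG (EG recv): greatest fixpoint, start Z0 = {Send}, keep only states in Sat with every successor in Z. Already a fixed point.
Sat(AG (EG recv)) = {Send}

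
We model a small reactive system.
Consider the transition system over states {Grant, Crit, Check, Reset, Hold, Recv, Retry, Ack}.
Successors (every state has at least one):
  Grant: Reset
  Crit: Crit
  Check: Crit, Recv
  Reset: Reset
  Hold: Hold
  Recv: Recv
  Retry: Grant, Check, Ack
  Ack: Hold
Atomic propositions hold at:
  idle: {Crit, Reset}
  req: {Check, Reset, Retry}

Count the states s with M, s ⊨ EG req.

1

EG req: greatest fixpoint, start Z0 = {Check, Reset, Retry}, keep only states in Sat with some successor in Z. Z1 = {Reset, Retry}; Z2 = {Reset}; fixed.
Sat(EG req) = {Reset}
|Sat(EG req)| = |{Reset}| = 1.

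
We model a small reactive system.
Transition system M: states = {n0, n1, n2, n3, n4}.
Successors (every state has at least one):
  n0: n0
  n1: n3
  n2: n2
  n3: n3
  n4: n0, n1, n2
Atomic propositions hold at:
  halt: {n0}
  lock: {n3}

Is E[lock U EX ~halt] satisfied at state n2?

Sat(~halt) = {n1, n2, n3, n4}
Sat(EX ~halt) = {s : some successor in {n1, n2, n3, n4}} = {n1, n2, n3, n4}
E[lock U EX ~halt]: least fixpoint, start Z0 = Sat(EX ~halt) = {n1, n2, n3, n4}, add states in Sat(lock) with some successor in Z. Already a fixed point.
Sat(E[lock U EX ~halt]) = {n1, n2, n3, n4}
n2 ∈ Sat(E[lock U EX ~halt]) = {n1, n2, n3, n4}, so the formula holds at n2.

Yes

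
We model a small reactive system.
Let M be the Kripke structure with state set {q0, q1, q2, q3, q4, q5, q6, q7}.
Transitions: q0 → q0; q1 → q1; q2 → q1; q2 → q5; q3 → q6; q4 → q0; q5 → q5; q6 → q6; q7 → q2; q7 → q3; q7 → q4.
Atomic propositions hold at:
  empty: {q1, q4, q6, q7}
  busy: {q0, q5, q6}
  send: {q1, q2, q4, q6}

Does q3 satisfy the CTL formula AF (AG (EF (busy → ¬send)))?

No

Sat(¬send) = {q0, q3, q5, q7}
Sat(busy → ¬send) = {q0, q1, q2, q3, q4, q5, q7}
EF (busy → ¬send): least fixpoint, start Z0 = {q0, q1, q2, q3, q4, q5, q7}, add states with some successor in Z. Already a fixed point.
Sat(EF (busy → ¬send)) = {q0, q1, q2, q3, q4, q5, q7}
AG (EF (busy → ¬send)): greatest fixpoint, start Z0 = {q0, q1, q2, q3, q4, q5, q7}, keep only states in Sat with every successor in Z. Z1 = {q0, q1, q2, q4, q5, q7}; Z2 = {q0, q1, q2, q4, q5}; fixed.
Sat(AG (EF (busy → ¬send))) = {q0, q1, q2, q4, q5}
AF (AG (EF (busy → ¬send))): least fixpoint, start Z0 = {q0, q1, q2, q4, q5}, add states with every successor in Z. Already a fixed point.
Sat(AF (AG (EF (busy → ¬send)))) = {q0, q1, q2, q4, q5}
q3 ∉ Sat(AF (AG (EF (busy → ¬send)))) = {q0, q1, q2, q4, q5}, so the formula does not hold at q3.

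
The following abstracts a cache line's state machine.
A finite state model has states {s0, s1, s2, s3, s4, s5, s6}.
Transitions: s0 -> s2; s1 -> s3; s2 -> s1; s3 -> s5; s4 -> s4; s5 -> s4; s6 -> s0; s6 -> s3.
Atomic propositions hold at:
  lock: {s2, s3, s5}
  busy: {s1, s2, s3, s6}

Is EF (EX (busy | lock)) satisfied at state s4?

No

Sat(busy | lock) = {s1, s2, s3, s5, s6}
Sat(EX (busy | lock)) = {s : some successor in {s1, s2, s3, s5, s6}} = {s0, s1, s2, s3, s6}
EF (EX (busy | lock)): least fixpoint, start Z0 = {s0, s1, s2, s3, s6}, add states with some successor in Z. Already a fixed point.
Sat(EF (EX (busy | lock))) = {s0, s1, s2, s3, s6}
s4 ∉ Sat(EF (EX (busy | lock))) = {s0, s1, s2, s3, s6}, so the formula does not hold at s4.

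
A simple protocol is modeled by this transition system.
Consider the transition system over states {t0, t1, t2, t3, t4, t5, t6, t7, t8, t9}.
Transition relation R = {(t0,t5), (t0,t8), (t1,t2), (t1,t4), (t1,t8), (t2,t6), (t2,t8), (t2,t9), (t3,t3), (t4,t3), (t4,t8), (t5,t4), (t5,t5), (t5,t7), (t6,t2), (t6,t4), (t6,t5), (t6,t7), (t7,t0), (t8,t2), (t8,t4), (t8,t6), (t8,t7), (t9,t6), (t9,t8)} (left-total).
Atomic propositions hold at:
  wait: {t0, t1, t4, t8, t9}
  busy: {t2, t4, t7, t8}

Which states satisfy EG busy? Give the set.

EG busy: greatest fixpoint, start Z0 = {t2, t4, t7, t8}, keep only states in Sat with some successor in Z. Z1 = {t2, t4, t8}; fixed.
Sat(EG busy) = {t2, t4, t8}

{t2, t4, t8}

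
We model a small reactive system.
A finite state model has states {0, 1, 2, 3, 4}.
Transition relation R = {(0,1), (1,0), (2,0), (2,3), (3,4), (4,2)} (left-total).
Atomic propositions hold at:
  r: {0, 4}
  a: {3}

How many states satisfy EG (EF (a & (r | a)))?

3

Sat(r | a) = {0, 3, 4}
Sat(a & (r | a)) = {3}
EF (a & (r | a)): least fixpoint, start Z0 = {3}, add states with some successor in Z. Z1 = {2, 3}; Z2 = {2, 3, 4}; fixed.
Sat(EF (a & (r | a))) = {2, 3, 4}
EG (EF (a & (r | a))): greatest fixpoint, start Z0 = {2, 3, 4}, keep only states in Sat with some successor in Z. Already a fixed point.
Sat(EG (EF (a & (r | a)))) = {2, 3, 4}
|Sat(EG (EF (a & (r | a))))| = |{2, 3, 4}| = 3.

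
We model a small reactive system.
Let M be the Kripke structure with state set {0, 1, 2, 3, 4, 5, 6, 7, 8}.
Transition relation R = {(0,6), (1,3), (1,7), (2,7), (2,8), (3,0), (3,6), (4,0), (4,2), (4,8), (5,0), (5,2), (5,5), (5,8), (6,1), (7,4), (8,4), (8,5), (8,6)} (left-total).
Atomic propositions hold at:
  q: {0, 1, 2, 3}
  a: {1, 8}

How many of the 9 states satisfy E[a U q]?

4

E[a U q]: least fixpoint, start Z0 = Sat(q) = {0, 1, 2, 3}, add states in Sat(a) with some successor in Z. Already a fixed point.
Sat(E[a U q]) = {0, 1, 2, 3}
|Sat(E[a U q])| = |{0, 1, 2, 3}| = 4.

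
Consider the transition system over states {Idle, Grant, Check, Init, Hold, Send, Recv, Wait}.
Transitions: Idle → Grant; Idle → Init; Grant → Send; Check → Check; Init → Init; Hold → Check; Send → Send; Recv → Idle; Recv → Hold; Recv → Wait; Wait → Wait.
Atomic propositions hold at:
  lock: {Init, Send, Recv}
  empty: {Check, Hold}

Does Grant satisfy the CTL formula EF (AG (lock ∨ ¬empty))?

Yes

Sat(¬empty) = {Idle, Grant, Init, Send, Recv, Wait}
Sat(lock ∨ ¬empty) = {Idle, Grant, Init, Send, Recv, Wait}
AG (lock ∨ ¬empty): greatest fixpoint, start Z0 = {Idle, Grant, Init, Send, Recv, Wait}, keep only states in Sat with every successor in Z. Z1 = {Idle, Grant, Init, Send, Wait}; fixed.
Sat(AG (lock ∨ ¬empty)) = {Idle, Grant, Init, Send, Wait}
EF (AG (lock ∨ ¬empty)): least fixpoint, start Z0 = {Idle, Grant, Init, Send, Wait}, add states with some successor in Z. Z1 = {Idle, Grant, Init, Send, Recv, Wait}; fixed.
Sat(EF (AG (lock ∨ ¬empty))) = {Idle, Grant, Init, Send, Recv, Wait}
Grant ∈ Sat(EF (AG (lock ∨ ¬empty))) = {Idle, Grant, Init, Send, Recv, Wait}, so the formula holds at Grant.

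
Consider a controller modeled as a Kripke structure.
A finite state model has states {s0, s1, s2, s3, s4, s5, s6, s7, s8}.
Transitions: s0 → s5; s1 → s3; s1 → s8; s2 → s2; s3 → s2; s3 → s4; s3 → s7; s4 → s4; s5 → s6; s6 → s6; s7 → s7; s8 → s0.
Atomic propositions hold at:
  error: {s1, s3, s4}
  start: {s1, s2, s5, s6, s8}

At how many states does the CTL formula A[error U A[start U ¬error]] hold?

Sat(¬error) = {s0, s2, s5, s6, s7, s8}
A[start U ¬error]: least fixpoint, start Z0 = Sat(¬error) = {s0, s2, s5, s6, s7, s8}, add states in Sat(start) with every successor in Z. Already a fixed point.
Sat(A[start U ¬error]) = {s0, s2, s5, s6, s7, s8}
A[error U A[start U ¬error]]: least fixpoint, start Z0 = Sat(A[start U ¬error]) = {s0, s2, s5, s6, s7, s8}, add states in Sat(error) with every successor in Z. Already a fixed point.
Sat(A[error U A[start U ¬error]]) = {s0, s2, s5, s6, s7, s8}
|Sat(A[error U A[start U ¬error]])| = |{s0, s2, s5, s6, s7, s8}| = 6.

6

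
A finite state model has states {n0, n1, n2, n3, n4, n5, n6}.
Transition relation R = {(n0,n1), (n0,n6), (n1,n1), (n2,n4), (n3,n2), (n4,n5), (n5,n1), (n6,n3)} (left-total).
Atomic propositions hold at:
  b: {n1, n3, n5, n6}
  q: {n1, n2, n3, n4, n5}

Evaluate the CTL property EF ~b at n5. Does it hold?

Sat(~b) = {n0, n2, n4}
EF ~b: least fixpoint, start Z0 = {n0, n2, n4}, add states with some successor in Z. Z1 = {n0, n2, n3, n4}; Z2 = {n0, n2, n3, n4, n6}; fixed.
Sat(EF ~b) = {n0, n2, n3, n4, n6}
n5 ∉ Sat(EF ~b) = {n0, n2, n3, n4, n6}, so the formula does not hold at n5.

No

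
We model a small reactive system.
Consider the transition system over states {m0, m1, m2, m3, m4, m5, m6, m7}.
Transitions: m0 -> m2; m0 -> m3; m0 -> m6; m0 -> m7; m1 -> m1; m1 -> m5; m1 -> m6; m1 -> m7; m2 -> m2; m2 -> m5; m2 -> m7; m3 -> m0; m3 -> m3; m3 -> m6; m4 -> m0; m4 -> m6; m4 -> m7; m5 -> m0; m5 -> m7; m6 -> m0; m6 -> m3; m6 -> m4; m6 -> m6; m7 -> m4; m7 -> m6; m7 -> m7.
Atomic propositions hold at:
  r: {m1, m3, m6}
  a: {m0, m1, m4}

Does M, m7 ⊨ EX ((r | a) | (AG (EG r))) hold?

Sat(r | a) = {m0, m1, m3, m4, m6}
EG r: greatest fixpoint, start Z0 = {m1, m3, m6}, keep only states in Sat with some successor in Z. Already a fixed point.
Sat(EG r) = {m1, m3, m6}
AG (EG r): greatest fixpoint, start Z0 = {m1, m3, m6}, keep only states in Sat with every successor in Z. Z1 = ∅; fixed.
Sat(AG (EG r)) = ∅
Sat((r | a) | (AG (EG r))) = {m0, m1, m3, m4, m6}
Sat(EX ((r | a) | (AG (EG r)))) = {s : some successor in {m0, m1, m3, m4, m6}} = {m0, m1, m3, m4, m5, m6, m7}
m7 ∈ Sat(EX ((r | a) | (AG (EG r)))) = {m0, m1, m3, m4, m5, m6, m7}, so the formula holds at m7.

Yes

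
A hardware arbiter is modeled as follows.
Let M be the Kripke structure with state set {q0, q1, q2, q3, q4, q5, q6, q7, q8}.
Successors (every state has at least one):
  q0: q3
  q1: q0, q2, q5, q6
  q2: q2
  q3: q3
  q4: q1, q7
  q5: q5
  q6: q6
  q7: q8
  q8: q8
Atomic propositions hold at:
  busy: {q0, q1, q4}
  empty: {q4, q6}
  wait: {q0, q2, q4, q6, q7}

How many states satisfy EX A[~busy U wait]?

4

Sat(~busy) = {q2, q3, q5, q6, q7, q8}
A[~busy U wait]: least fixpoint, start Z0 = Sat(wait) = {q0, q2, q4, q6, q7}, add states in Sat(~busy) with every successor in Z. Already a fixed point.
Sat(A[~busy U wait]) = {q0, q2, q4, q6, q7}
Sat(EX A[~busy U wait]) = {s : some successor in {q0, q2, q4, q6, q7}} = {q1, q2, q4, q6}
|Sat(EX A[~busy U wait])| = |{q1, q2, q4, q6}| = 4.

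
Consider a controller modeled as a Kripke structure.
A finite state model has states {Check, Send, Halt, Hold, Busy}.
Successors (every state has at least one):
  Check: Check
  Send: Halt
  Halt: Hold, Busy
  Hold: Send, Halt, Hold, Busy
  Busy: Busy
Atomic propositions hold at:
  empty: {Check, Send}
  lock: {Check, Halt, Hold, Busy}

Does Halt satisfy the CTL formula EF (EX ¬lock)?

Sat(¬lock) = {Send}
Sat(EX ¬lock) = {s : some successor in {Send}} = {Hold}
EF (EX ¬lock): least fixpoint, start Z0 = {Hold}, add states with some successor in Z. Z1 = {Halt, Hold}; Z2 = {Send, Halt, Hold}; fixed.
Sat(EF (EX ¬lock)) = {Send, Halt, Hold}
Halt ∈ Sat(EF (EX ¬lock)) = {Send, Halt, Hold}, so the formula holds at Halt.

Yes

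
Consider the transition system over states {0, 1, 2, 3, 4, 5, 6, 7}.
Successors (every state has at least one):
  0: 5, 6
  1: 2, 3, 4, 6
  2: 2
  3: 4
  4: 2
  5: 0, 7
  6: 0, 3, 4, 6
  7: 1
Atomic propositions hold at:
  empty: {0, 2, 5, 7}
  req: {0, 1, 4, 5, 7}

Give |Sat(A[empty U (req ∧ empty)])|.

Sat(req ∧ empty) = {0, 5, 7}
A[empty U (req ∧ empty)]: least fixpoint, start Z0 = Sat((req ∧ empty)) = {0, 5, 7}, add states in Sat(empty) with every successor in Z. Already a fixed point.
Sat(A[empty U (req ∧ empty)]) = {0, 5, 7}
|Sat(A[empty U (req ∧ empty)])| = |{0, 5, 7}| = 3.

3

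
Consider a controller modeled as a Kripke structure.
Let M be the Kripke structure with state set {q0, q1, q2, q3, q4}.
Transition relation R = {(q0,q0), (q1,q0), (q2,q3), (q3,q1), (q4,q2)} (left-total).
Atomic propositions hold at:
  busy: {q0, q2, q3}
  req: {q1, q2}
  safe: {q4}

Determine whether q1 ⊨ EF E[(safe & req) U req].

Sat(safe & req) = ∅
E[(safe & req) U req]: least fixpoint, start Z0 = Sat(req) = {q1, q2}, add states in Sat(safe & req) with some successor in Z. Already a fixed point.
Sat(E[(safe & req) U req]) = {q1, q2}
EF E[(safe & req) U req]: least fixpoint, start Z0 = {q1, q2}, add states with some successor in Z. Z1 = {q1, q2, q3, q4}; fixed.
Sat(EF E[(safe & req) U req]) = {q1, q2, q3, q4}
q1 ∈ Sat(EF E[(safe & req) U req]) = {q1, q2, q3, q4}, so the formula holds at q1.

Yes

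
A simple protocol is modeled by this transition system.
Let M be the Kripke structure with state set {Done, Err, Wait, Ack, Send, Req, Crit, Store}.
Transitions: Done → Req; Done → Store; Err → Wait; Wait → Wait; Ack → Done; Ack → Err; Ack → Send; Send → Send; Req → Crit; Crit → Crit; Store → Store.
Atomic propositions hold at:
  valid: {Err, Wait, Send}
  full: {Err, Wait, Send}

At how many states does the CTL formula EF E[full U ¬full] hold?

Sat(¬full) = {Done, Ack, Req, Crit, Store}
E[full U ¬full]: least fixpoint, start Z0 = Sat(¬full) = {Done, Ack, Req, Crit, Store}, add states in Sat(full) with some successor in Z. Already a fixed point.
Sat(E[full U ¬full]) = {Done, Ack, Req, Crit, Store}
EF E[full U ¬full]: least fixpoint, start Z0 = {Done, Ack, Req, Crit, Store}, add states with some successor in Z. Already a fixed point.
Sat(EF E[full U ¬full]) = {Done, Ack, Req, Crit, Store}
|Sat(EF E[full U ¬full])| = |{Done, Ack, Req, Crit, Store}| = 5.

5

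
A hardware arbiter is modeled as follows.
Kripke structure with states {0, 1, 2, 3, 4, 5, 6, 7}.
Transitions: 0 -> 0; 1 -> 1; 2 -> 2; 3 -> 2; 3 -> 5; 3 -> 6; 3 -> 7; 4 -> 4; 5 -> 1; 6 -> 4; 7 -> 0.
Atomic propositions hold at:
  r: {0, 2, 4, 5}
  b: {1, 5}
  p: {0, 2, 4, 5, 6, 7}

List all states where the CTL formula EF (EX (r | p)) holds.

Sat(r | p) = {0, 2, 4, 5, 6, 7}
Sat(EX (r | p)) = {s : some successor in {0, 2, 4, 5, 6, 7}} = {0, 2, 3, 4, 6, 7}
EF (EX (r | p)): least fixpoint, start Z0 = {0, 2, 3, 4, 6, 7}, add states with some successor in Z. Already a fixed point.
Sat(EF (EX (r | p))) = {0, 2, 3, 4, 6, 7}

{0, 2, 3, 4, 6, 7}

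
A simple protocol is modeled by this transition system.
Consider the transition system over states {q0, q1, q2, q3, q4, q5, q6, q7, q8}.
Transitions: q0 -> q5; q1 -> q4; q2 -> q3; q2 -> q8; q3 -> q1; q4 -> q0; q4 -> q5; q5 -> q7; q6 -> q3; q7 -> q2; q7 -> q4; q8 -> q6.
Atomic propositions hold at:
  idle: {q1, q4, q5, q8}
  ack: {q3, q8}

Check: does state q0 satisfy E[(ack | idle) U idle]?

No

Sat(ack | idle) = {q1, q3, q4, q5, q8}
E[(ack | idle) U idle]: least fixpoint, start Z0 = Sat(idle) = {q1, q4, q5, q8}, add states in Sat(ack | idle) with some successor in Z. Z1 = {q1, q3, q4, q5, q8}; fixed.
Sat(E[(ack | idle) U idle]) = {q1, q3, q4, q5, q8}
q0 ∉ Sat(E[(ack | idle) U idle]) = {q1, q3, q4, q5, q8}, so the formula does not hold at q0.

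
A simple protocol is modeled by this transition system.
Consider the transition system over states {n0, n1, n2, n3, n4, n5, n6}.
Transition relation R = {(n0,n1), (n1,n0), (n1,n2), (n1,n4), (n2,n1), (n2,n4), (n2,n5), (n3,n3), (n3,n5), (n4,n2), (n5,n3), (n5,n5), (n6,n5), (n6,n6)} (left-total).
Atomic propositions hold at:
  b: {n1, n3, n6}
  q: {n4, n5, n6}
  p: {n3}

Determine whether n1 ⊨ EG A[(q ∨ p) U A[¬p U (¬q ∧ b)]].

Yes

Sat(q ∨ p) = {n3, n4, n5, n6}
Sat(¬p) = {n0, n1, n2, n4, n5, n6}
Sat(¬q) = {n0, n1, n2, n3}
Sat(¬q ∧ b) = {n1, n3}
A[¬p U (¬q ∧ b)]: least fixpoint, start Z0 = Sat((¬q ∧ b)) = {n1, n3}, add states in Sat(¬p) with every successor in Z. Z1 = {n0, n1, n3}; fixed.
Sat(A[¬p U (¬q ∧ b)]) = {n0, n1, n3}
A[(q ∨ p) U A[¬p U (¬q ∧ b)]]: least fixpoint, start Z0 = Sat(A[¬p U (¬q ∧ b)]) = {n0, n1, n3}, add states in Sat(q ∨ p) with every successor in Z. Already a fixed point.
Sat(A[(q ∨ p) U A[¬p U (¬q ∧ b)]]) = {n0, n1, n3}
EG A[(q ∨ p) U A[¬p U (¬q ∧ b)]]: greatest fixpoint, start Z0 = {n0, n1, n3}, keep only states in Sat with some successor in Z. Already a fixed point.
Sat(EG A[(q ∨ p) U A[¬p U (¬q ∧ b)]]) = {n0, n1, n3}
n1 ∈ Sat(EG A[(q ∨ p) U A[¬p U (¬q ∧ b)]]) = {n0, n1, n3}, so the formula holds at n1.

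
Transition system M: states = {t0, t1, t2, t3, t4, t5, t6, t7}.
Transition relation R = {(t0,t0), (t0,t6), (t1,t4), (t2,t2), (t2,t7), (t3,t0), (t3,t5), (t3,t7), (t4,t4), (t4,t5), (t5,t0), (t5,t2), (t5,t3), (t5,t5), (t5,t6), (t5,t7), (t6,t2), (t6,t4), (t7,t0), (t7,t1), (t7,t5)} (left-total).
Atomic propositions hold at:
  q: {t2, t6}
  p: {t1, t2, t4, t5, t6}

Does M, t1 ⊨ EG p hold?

EG p: greatest fixpoint, start Z0 = {t1, t2, t4, t5, t6}, keep only states in Sat with some successor in Z. Already a fixed point.
Sat(EG p) = {t1, t2, t4, t5, t6}
t1 ∈ Sat(EG p) = {t1, t2, t4, t5, t6}, so the formula holds at t1.

Yes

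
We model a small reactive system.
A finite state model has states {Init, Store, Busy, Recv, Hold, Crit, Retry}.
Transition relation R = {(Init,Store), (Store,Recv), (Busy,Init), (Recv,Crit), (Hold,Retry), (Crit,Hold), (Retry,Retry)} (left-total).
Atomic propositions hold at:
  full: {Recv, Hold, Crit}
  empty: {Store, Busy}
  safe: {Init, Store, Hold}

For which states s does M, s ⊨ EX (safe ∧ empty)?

{Init}

Sat(safe ∧ empty) = {Store}
Sat(EX (safe ∧ empty)) = {s : some successor in {Store}} = {Init}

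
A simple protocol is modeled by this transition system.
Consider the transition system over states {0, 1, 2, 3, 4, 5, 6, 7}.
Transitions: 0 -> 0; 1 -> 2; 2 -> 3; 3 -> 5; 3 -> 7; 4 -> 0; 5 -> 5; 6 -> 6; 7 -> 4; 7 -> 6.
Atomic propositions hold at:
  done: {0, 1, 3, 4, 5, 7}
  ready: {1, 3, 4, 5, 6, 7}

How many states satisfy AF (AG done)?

AG done: greatest fixpoint, start Z0 = {0, 1, 3, 4, 5, 7}, keep only states in Sat with every successor in Z. Z1 = {0, 3, 4, 5}; Z2 = {0, 4, 5}; fixed.
Sat(AG done) = {0, 4, 5}
AF (AG done): least fixpoint, start Z0 = {0, 4, 5}, add states with every successor in Z. Already a fixed point.
Sat(AF (AG done)) = {0, 4, 5}
|Sat(AF (AG done))| = |{0, 4, 5}| = 3.

3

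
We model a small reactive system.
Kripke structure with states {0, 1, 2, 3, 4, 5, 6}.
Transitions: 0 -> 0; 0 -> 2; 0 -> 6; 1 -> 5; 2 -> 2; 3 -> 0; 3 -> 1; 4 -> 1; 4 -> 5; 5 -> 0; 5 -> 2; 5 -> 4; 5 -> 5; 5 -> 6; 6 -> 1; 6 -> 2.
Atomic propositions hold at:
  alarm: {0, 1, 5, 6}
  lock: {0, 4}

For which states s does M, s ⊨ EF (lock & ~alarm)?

{0, 1, 3, 4, 5, 6}

Sat(~alarm) = {2, 3, 4}
Sat(lock & ~alarm) = {4}
EF (lock & ~alarm): least fixpoint, start Z0 = {4}, add states with some successor in Z. Z1 = {4, 5}; Z2 = {1, 4, 5}; Z3 = {1, 3, 4, 5, 6}; Z4 = {0, 1, 3, 4, 5, 6}; fixed.
Sat(EF (lock & ~alarm)) = {0, 1, 3, 4, 5, 6}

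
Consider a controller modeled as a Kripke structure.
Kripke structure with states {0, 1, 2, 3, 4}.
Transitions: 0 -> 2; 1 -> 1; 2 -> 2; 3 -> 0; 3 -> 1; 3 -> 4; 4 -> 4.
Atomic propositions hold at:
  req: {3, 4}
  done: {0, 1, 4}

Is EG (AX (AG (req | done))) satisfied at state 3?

No

Sat(req | done) = {0, 1, 3, 4}
AG (req | done): greatest fixpoint, start Z0 = {0, 1, 3, 4}, keep only states in Sat with every successor in Z. Z1 = {1, 3, 4}; Z2 = {1, 4}; fixed.
Sat(AG (req | done)) = {1, 4}
Sat(AX (AG (req | done))) = {s : every successor in {1, 4}} = {1, 4}
EG (AX (AG (req | done))): greatest fixpoint, start Z0 = {1, 4}, keep only states in Sat with some successor in Z. Already a fixed point.
Sat(EG (AX (AG (req | done)))) = {1, 4}
3 ∉ Sat(EG (AX (AG (req | done)))) = {1, 4}, so the formula does not hold at 3.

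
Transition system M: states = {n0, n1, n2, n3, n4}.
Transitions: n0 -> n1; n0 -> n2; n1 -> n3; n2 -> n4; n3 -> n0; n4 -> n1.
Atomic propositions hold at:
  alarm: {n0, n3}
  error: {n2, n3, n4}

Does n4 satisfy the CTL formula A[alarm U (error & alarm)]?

Sat(error & alarm) = {n3}
A[alarm U (error & alarm)]: least fixpoint, start Z0 = Sat((error & alarm)) = {n3}, add states in Sat(alarm) with every successor in Z. Already a fixed point.
Sat(A[alarm U (error & alarm)]) = {n3}
n4 ∉ Sat(A[alarm U (error & alarm)]) = {n3}, so the formula does not hold at n4.

No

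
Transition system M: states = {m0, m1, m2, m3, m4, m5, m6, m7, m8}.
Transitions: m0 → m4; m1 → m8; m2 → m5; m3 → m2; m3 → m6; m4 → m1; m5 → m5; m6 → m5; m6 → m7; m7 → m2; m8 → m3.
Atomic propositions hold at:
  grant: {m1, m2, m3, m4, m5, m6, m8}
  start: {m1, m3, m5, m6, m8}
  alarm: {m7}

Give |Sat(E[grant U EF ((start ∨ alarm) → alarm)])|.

Sat(start ∨ alarm) = {m1, m3, m5, m6, m7, m8}
Sat((start ∨ alarm) → alarm) = {m0, m2, m4, m7}
EF ((start ∨ alarm) → alarm): least fixpoint, start Z0 = {m0, m2, m4, m7}, add states with some successor in Z. Z1 = {m0, m2, m3, m4, m6, m7}; Z2 = {m0, m2, m3, m4, m6, m7, m8}; Z3 = {m0, m1, m2, m3, m4, m6, m7, m8}; fixed.
Sat(EF ((start ∨ alarm) → alarm)) = {m0, m1, m2, m3, m4, m6, m7, m8}
E[grant U EF ((start ∨ alarm) → alarm)]: least fixpoint, start Z0 = Sat(EF ((start ∨ alarm) → alarm)) = {m0, m1, m2, m3, m4, m6, m7, m8}, add states in Sat(grant) with some successor in Z. Already a fixed point.
Sat(E[grant U EF ((start ∨ alarm) → alarm)]) = {m0, m1, m2, m3, m4, m6, m7, m8}
|Sat(E[grant U EF ((start ∨ alarm) → alarm)])| = |{m0, m1, m2, m3, m4, m6, m7, m8}| = 8.

8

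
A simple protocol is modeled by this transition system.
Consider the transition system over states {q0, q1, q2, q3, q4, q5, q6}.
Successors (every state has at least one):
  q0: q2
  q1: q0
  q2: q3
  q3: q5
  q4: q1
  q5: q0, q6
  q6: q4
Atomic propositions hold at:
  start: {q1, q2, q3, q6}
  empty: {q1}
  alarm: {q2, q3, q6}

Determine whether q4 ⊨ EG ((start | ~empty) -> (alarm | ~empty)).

Sat(~empty) = {q0, q2, q3, q4, q5, q6}
Sat(start | ~empty) = {q0, q1, q2, q3, q4, q5, q6}
Sat(alarm | ~empty) = {q0, q2, q3, q4, q5, q6}
Sat((start | ~empty) -> (alarm | ~empty)) = {q0, q2, q3, q4, q5, q6}
EG ((start | ~empty) -> (alarm | ~empty)): greatest fixpoint, start Z0 = {q0, q2, q3, q4, q5, q6}, keep only states in Sat with some successor in Z. Z1 = {q0, q2, q3, q5, q6}; Z2 = {q0, q2, q3, q5}; fixed.
Sat(EG ((start | ~empty) -> (alarm | ~empty))) = {q0, q2, q3, q5}
q4 ∉ Sat(EG ((start | ~empty) -> (alarm | ~empty))) = {q0, q2, q3, q5}, so the formula does not hold at q4.

No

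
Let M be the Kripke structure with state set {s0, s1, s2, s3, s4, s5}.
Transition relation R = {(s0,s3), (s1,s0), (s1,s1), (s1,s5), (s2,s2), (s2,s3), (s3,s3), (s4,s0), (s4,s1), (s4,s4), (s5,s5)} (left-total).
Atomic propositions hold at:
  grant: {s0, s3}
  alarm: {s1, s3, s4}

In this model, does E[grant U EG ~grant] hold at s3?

No

Sat(~grant) = {s1, s2, s4, s5}
EG ~grant: greatest fixpoint, start Z0 = {s1, s2, s4, s5}, keep only states in Sat with some successor in Z. Already a fixed point.
Sat(EG ~grant) = {s1, s2, s4, s5}
E[grant U EG ~grant]: least fixpoint, start Z0 = Sat(EG ~grant) = {s1, s2, s4, s5}, add states in Sat(grant) with some successor in Z. Already a fixed point.
Sat(E[grant U EG ~grant]) = {s1, s2, s4, s5}
s3 ∉ Sat(E[grant U EG ~grant]) = {s1, s2, s4, s5}, so the formula does not hold at s3.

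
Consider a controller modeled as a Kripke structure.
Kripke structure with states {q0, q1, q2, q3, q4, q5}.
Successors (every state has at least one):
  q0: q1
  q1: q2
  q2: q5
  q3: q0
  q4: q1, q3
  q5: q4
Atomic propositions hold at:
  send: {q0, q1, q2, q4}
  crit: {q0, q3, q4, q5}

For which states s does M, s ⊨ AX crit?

{q2, q3, q5}

Sat(AX crit) = {s : every successor in {q0, q3, q4, q5}} = {q2, q3, q5}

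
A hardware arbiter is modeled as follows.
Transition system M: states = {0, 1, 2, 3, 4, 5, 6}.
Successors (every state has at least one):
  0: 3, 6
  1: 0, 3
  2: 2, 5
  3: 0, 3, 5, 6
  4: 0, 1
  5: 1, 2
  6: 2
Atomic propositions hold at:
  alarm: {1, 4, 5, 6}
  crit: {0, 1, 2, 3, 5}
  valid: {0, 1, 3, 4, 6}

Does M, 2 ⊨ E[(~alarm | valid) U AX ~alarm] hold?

Sat(~alarm) = {0, 2, 3}
Sat(~alarm | valid) = {0, 1, 2, 3, 4, 6}
Sat(AX ~alarm) = {s : every successor in {0, 2, 3}} = {1, 6}
E[(~alarm | valid) U AX ~alarm]: least fixpoint, start Z0 = Sat(AX ~alarm) = {1, 6}, add states in Sat(~alarm | valid) with some successor in Z. Z1 = {0, 1, 3, 4, 6}; fixed.
Sat(E[(~alarm | valid) U AX ~alarm]) = {0, 1, 3, 4, 6}
2 ∉ Sat(E[(~alarm | valid) U AX ~alarm]) = {0, 1, 3, 4, 6}, so the formula does not hold at 2.

No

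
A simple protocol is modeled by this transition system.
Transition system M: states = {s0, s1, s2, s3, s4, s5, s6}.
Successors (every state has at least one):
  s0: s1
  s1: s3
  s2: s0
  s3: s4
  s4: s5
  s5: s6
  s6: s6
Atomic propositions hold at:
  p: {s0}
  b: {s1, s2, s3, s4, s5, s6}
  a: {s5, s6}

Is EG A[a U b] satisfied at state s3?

Yes

A[a U b]: least fixpoint, start Z0 = Sat(b) = {s1, s2, s3, s4, s5, s6}, add states in Sat(a) with every successor in Z. Already a fixed point.
Sat(A[a U b]) = {s1, s2, s3, s4, s5, s6}
EG A[a U b]: greatest fixpoint, start Z0 = {s1, s2, s3, s4, s5, s6}, keep only states in Sat with some successor in Z. Z1 = {s1, s3, s4, s5, s6}; fixed.
Sat(EG A[a U b]) = {s1, s3, s4, s5, s6}
s3 ∈ Sat(EG A[a U b]) = {s1, s3, s4, s5, s6}, so the formula holds at s3.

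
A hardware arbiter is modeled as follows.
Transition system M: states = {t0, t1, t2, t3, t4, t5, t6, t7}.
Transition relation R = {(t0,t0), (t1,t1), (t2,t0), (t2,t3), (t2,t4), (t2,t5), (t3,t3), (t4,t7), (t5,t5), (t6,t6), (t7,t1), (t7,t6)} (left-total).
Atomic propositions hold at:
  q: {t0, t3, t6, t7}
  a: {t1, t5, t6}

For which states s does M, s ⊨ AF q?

AF q: least fixpoint, start Z0 = {t0, t3, t6, t7}, add states with every successor in Z. Z1 = {t0, t3, t4, t6, t7}; fixed.
Sat(AF q) = {t0, t3, t4, t6, t7}

{t0, t3, t4, t6, t7}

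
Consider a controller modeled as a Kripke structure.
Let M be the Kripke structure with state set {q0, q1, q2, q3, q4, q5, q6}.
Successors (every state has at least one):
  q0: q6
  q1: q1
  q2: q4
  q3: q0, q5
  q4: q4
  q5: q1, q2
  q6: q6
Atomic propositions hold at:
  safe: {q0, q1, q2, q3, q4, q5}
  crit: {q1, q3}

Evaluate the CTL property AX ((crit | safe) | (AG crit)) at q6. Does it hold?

No

Sat(crit | safe) = {q0, q1, q2, q3, q4, q5}
AG crit: greatest fixpoint, start Z0 = {q1, q3}, keep only states in Sat with every successor in Z. Z1 = {q1}; fixed.
Sat(AG crit) = {q1}
Sat((crit | safe) | (AG crit)) = {q0, q1, q2, q3, q4, q5}
Sat(AX ((crit | safe) | (AG crit))) = {s : every successor in {q0, q1, q2, q3, q4, q5}} = {q1, q2, q3, q4, q5}
q6 ∉ Sat(AX ((crit | safe) | (AG crit))) = {q1, q2, q3, q4, q5}, so the formula does not hold at q6.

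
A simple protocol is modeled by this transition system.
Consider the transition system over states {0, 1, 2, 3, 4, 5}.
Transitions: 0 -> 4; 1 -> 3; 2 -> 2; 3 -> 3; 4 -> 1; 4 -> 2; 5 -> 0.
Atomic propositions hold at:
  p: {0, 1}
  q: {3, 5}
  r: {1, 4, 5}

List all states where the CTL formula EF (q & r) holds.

{5}

Sat(q & r) = {5}
EF (q & r): least fixpoint, start Z0 = {5}, add states with some successor in Z. Already a fixed point.
Sat(EF (q & r)) = {5}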